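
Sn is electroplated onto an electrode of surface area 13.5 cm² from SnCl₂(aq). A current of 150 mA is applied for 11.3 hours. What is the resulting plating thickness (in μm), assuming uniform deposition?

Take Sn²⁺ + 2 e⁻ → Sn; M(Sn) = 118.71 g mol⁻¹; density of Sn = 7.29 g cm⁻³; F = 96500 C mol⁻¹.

381 μm

Q = I·t = 0.1500 × 40680 = 6102 C; n(e⁻) = 0.06323 mol.
n(Sn) = n(e⁻)/2 = 0.03162 mol, so m = 0.03162 × 118.71 = 3.753 g.
Volume = m/ρ = 3.753 / 7.29 = 0.5148 cm³.
Thickness = V/A = 0.5148 / 13.5 = 0.0381 cm = 381 μm.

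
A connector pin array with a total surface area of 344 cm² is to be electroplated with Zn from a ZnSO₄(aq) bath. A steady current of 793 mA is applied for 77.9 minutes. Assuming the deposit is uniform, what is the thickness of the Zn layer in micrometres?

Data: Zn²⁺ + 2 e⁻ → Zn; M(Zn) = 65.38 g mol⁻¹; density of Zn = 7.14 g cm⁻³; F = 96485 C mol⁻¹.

5.11 μm

Q = I·t = 0.7930 × 4674.0 = 3706 C; n(e⁻) = 0.03842 mol.
n(Zn) = n(e⁻)/2 = 0.01921 mol, so m = 0.01921 × 65.38 = 1.256 g.
Volume = m/ρ = 1.256 / 7.14 = 0.1759 cm³.
Thickness = V/A = 0.1759 / 344 = 5.11 × 10⁻⁴ cm = 5.11 μm.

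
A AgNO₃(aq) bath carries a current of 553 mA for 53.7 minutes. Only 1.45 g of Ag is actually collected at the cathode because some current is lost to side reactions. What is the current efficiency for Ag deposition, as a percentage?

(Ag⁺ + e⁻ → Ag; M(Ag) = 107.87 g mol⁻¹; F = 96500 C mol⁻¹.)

72.8 %

Q = I·t = 0.5530 × 3222.0 = 1782 C; n(e⁻) = 1782/96500 = 0.01846 mol.
Theoretical n(Ag) = n(e⁻)/1 = 0.01846 mol, i.e. m_theo = 0.01846 × 107.87 = 1.992 g.
Efficiency = m_actual / m_theo = 1.45 / 1.992 = 72.8 %.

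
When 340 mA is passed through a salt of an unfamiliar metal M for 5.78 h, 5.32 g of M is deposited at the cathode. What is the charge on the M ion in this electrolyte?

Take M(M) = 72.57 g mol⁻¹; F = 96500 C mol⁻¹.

+1

Q = I·t = 0.3400 A × 20808 s = 7075 C, so n(e⁻) = 7075/96500 = 0.07331 mol.
n(M) deposited = 5.32 / 72.57 = 0.07331 mol.
Electrons per atom = n(e⁻)/n(M) = 0.07331 / 0.07331 = 1.00 ≈ 1, so the ion is M⁺.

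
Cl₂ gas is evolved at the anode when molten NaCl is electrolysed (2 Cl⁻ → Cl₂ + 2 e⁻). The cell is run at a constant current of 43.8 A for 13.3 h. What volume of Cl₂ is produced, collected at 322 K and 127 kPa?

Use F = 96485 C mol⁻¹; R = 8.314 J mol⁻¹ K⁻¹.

Q = I·t = 43.80 A × 47880 s = 2097000 C.
n(e⁻) = Q/F = 2097000 / 96485 = 21.74 mol.
2 electrons are transferred per Cl₂ molecule, so n(Cl₂) = 21.74 / 2 = 10.87 mol.
V = nRT/P = (10.87 × 8.314 × 322) / (127 × 10³ Pa) = 0.229 m³ = 229 L.

229 L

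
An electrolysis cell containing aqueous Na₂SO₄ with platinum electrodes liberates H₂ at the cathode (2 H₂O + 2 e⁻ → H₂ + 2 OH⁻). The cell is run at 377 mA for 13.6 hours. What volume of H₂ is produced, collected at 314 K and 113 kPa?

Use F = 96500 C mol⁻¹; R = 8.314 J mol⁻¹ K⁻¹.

Q = I·t = 0.3770 A × 48960 s = 18460 C.
n(e⁻) = Q/F = 18460 / 96500 = 0.1913 mol.
2 electrons are transferred per H₂ molecule, so n(H₂) = 0.1913 / 2 = 0.09564 mol.
V = nRT/P = (0.09564 × 8.314 × 314) / (113 × 10³ Pa) = 0.00221 m³ = 2.21 L.

2.21 L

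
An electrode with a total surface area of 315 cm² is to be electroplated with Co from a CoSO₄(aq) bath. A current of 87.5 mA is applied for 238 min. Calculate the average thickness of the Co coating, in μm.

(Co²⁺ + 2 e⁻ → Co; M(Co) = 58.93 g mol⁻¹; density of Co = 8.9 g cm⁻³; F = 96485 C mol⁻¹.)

1.36 μm

Q = I·t = 0.08750 × 14280 = 1250 C; n(e⁻) = 0.01295 mol.
n(Co) = n(e⁻)/2 = 0.006475 mol, so m = 0.006475 × 58.93 = 0.3816 g.
Volume = m/ρ = 0.3816 / 8.9 = 0.04287 cm³.
Thickness = V/A = 0.04287 / 315 = 1.36 × 10⁻⁴ cm = 1.36 μm.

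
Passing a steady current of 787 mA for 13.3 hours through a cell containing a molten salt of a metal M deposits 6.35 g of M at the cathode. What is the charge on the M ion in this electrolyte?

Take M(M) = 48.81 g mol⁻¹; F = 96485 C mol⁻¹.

+3

Q = I·t = 0.7870 A × 47880 s = 37680 C, so n(e⁻) = 37680/96485 = 0.3905 mol.
n(M) deposited = 6.35 / 48.81 = 0.1301 mol.
Electrons per atom = n(e⁻)/n(M) = 0.3905 / 0.1301 = 3.00 ≈ 3, so the ion is M³⁺.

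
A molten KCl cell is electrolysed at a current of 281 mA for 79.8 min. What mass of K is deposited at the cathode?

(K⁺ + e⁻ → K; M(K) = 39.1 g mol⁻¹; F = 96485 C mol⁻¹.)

0.545 g

Q = I·t = 0.2810 A × 4788.0 s = 1345 C.
n(e⁻) = Q/F = 1345 / 96485 = 0.01394 mol.
K⁺ + e⁻ → K, so n(K) = n(e⁻)/1 = 0.01394 mol.
m = n·M = 0.01394 × 39.1 = 0.545 g.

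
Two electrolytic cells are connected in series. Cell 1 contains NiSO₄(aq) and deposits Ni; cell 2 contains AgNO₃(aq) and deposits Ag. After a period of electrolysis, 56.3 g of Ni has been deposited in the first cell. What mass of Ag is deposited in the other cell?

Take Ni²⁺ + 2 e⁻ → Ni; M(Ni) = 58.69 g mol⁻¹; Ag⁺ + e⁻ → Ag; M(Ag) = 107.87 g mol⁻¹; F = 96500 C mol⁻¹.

n(Ni) = 56.3 / 58.69 = 0.9593 mol.
Since Ni²⁺ + 2 e⁻ → Ni, n(e⁻) passed = 2 × 0.9593 = 1.919 mol.
Cells in series carry the same charge, so the same 1.919 mol of electrons passes through cell 2.
Ag⁺ + e⁻ → Ag, so n(Ag) = 1.919 / 1 = 1.919 mol.
m(Ag) = 1.919 × 107.87 = 207 g.

207 g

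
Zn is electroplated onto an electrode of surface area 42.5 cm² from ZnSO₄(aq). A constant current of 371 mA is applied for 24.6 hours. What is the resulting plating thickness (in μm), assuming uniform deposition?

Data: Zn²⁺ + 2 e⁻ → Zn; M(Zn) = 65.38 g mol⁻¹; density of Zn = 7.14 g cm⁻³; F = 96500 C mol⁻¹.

367 μm

Q = I·t = 0.3710 × 88560 = 32860 C; n(e⁻) = 0.3405 mol.
n(Zn) = n(e⁻)/2 = 0.1702 mol, so m = 0.1702 × 65.38 = 11.13 g.
Volume = m/ρ = 11.13 / 7.14 = 1.559 cm³.
Thickness = V/A = 1.559 / 42.5 = 0.0367 cm = 367 μm.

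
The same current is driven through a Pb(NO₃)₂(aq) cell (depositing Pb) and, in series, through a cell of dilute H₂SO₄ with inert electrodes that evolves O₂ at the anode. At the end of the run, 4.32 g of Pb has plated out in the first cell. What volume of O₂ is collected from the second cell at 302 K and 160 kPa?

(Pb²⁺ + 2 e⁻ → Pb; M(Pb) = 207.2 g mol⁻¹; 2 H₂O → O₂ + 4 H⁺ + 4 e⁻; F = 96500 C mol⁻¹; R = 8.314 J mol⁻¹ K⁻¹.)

n(Pb) = 4.32 / 207.2 = 0.02085 mol, so n(e⁻) = 2 × 0.02085 = 0.04170 mol.
The cells are in series, so the same 0.04170 mol of electrons passes through the second cell.
2 H₂O → O₂ + 4 H⁺ + 4 e⁻ — 4 mol e⁻ per mol O₂, so n(O₂) = 0.04170/4 = 0.01042 mol.
V = nRT/P = (0.01042 × 8.314 × 302) / (160 × 10³) = 1.64 × 10⁻⁴ m³ = 0.164 L.

0.164 L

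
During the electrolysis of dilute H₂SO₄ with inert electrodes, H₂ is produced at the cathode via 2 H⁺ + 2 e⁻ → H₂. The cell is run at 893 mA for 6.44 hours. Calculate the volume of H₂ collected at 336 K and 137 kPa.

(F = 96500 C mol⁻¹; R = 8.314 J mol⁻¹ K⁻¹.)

Q = I·t = 0.8930 A × 23184 s = 20700 C.
n(e⁻) = Q/F = 20700 / 96500 = 0.2145 mol.
2 electrons are transferred per H₂ molecule, so n(H₂) = 0.2145 / 2 = 0.1073 mol.
V = nRT/P = (0.1073 × 8.314 × 336) / (137 × 10³ Pa) = 0.00219 m³ = 2.19 L.

2.19 L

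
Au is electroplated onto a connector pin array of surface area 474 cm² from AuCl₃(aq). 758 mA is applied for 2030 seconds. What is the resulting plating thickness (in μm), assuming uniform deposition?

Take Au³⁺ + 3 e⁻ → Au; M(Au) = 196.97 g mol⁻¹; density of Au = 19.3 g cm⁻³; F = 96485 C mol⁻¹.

Q = I·t = 0.7580 × 2030.0 = 1539 C; n(e⁻) = 0.01595 mol.
n(Au) = n(e⁻)/3 = 0.005316 mol, so m = 0.005316 × 196.97 = 1.047 g.
Volume = m/ρ = 1.047 / 19.3 = 0.05425 cm³.
Thickness = V/A = 0.05425 / 474 = 1.14 × 10⁻⁴ cm = 1.14 μm.

1.14 μm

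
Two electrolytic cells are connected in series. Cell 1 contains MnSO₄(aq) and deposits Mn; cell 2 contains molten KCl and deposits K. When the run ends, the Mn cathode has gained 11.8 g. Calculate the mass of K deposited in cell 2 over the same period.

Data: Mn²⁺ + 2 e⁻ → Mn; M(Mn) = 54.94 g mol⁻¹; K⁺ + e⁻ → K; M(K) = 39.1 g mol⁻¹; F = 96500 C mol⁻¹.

n(Mn) = 11.8 / 54.94 = 0.2148 mol.
Since Mn²⁺ + 2 e⁻ → Mn, n(e⁻) passed = 2 × 0.2148 = 0.4296 mol.
Cells in series carry the same charge, so the same 0.4296 mol of electrons passes through cell 2.
K⁺ + e⁻ → K, so n(K) = 0.4296 / 1 = 0.4296 mol.
m(K) = 0.4296 × 39.1 = 16.8 g.

16.8 g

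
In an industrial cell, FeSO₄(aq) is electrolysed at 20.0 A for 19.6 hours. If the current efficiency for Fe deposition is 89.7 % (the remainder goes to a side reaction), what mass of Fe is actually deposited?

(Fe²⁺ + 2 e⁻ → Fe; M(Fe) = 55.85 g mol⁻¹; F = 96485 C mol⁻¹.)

366 g

Q = I·t = 20.00 × 70560 = 1411000 C.
n(e⁻) = 1411000/96485 = 14.63 mol; theoretically n(Fe) = 14.63/2 = 7.313 mol, m_theo = 408.4 g.
At 89.7 % efficiency, m_actual = 0.897 × 408.4 = 366 g.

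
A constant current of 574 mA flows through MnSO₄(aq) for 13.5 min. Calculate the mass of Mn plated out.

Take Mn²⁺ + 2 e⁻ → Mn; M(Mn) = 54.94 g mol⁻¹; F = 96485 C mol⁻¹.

Q = I·t = 0.5740 A × 810.00 s = 464.9 C.
n(e⁻) = Q/F = 464.9 / 96485 = 0.004819 mol.
Mn²⁺ + 2 e⁻ → Mn, so n(Mn) = n(e⁻)/2 = 0.002409 mol.
m = n·M = 0.002409 × 54.94 = 0.132 g.

0.132 g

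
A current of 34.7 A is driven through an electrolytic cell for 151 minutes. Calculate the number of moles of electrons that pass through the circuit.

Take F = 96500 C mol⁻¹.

Q = I·t = 34.70 A × 9060.0 s = 314400 C.
n(e⁻) = Q/F = 314400 / 96500 = 3.26 mol.

3.26 mol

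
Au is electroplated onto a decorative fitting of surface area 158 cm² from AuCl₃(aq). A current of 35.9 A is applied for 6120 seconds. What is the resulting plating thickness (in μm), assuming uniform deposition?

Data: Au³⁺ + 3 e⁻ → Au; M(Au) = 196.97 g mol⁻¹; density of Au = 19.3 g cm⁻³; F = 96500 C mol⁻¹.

490 μm

Q = I·t = 35.90 × 6120.0 = 219700 C; n(e⁻) = 2.277 mol.
n(Au) = n(e⁻)/3 = 0.7589 mol, so m = 0.7589 × 196.97 = 149.5 g.
Volume = m/ρ = 149.5 / 19.3 = 7.745 cm³.
Thickness = V/A = 7.745 / 158 = 0.0490 cm = 490 μm.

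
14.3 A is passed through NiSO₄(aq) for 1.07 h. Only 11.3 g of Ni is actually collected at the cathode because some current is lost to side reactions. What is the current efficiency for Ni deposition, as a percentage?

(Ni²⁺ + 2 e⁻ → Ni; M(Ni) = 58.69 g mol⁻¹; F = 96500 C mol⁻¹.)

67.5 %

Q = I·t = 14.30 × 3852.0 = 55080 C; n(e⁻) = 55080/96500 = 0.5708 mol.
Theoretical n(Ni) = n(e⁻)/2 = 0.2854 mol, i.e. m_theo = 0.2854 × 58.69 = 16.75 g.
Efficiency = m_actual / m_theo = 11.3 / 16.75 = 67.5 %.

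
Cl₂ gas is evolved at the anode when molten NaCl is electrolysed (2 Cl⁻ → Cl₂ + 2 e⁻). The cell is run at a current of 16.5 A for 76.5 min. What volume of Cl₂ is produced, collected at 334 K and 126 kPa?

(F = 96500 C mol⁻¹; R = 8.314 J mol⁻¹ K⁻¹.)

Q = I·t = 16.50 A × 4590.0 s = 75740 C.
n(e⁻) = Q/F = 75740 / 96500 = 0.7848 mol.
2 electrons are transferred per Cl₂ molecule, so n(Cl₂) = 0.7848 / 2 = 0.3924 mol.
V = nRT/P = (0.3924 × 8.314 × 334) / (126 × 10³ Pa) = 0.00865 m³ = 8.65 L.

8.65 L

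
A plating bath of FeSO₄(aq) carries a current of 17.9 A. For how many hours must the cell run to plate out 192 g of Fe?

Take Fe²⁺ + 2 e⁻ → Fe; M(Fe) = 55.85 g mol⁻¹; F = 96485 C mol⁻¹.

n(Fe) = m/M = 192 / 55.85 = 3.438 mol.
Each Fe atom requires 2 electrons, so n(e⁻) = 2 × 3.438 = 6.876 mol.
Q = n(e⁻)·F = 6.876 × 96485 = 663400 C.
t = Q/I = 663400 / 17.90 A = 37060 s = 10.3 h.

10.3 h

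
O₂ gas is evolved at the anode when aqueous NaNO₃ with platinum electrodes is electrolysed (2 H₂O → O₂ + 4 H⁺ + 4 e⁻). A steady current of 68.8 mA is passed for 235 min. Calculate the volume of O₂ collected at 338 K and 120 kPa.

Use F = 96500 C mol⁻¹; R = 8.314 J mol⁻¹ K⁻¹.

0.0589 L

Q = I·t = 0.06880 A × 14100 s = 970.1 C.
n(e⁻) = Q/F = 970.1 / 96500 = 0.01005 mol.
4 electrons are transferred per O₂ molecule, so n(O₂) = 0.01005 / 4 = 0.002513 mol.
V = nRT/P = (0.002513 × 8.314 × 338) / (120 × 10³ Pa) = 5.89 × 10⁻⁵ m³ = 0.0589 L.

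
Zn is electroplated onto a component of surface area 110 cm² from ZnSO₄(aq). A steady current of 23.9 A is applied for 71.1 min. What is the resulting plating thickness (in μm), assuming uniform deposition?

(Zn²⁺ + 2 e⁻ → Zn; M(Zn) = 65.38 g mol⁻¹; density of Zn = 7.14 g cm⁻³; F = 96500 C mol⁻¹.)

440 μm

Q = I·t = 23.90 × 4266.0 = 102000 C; n(e⁻) = 1.057 mol.
n(Zn) = n(e⁻)/2 = 0.5283 mol, so m = 0.5283 × 65.38 = 34.54 g.
Volume = m/ρ = 34.54 / 7.14 = 4.837 cm³.
Thickness = V/A = 4.837 / 110 = 0.0440 cm = 440 μm.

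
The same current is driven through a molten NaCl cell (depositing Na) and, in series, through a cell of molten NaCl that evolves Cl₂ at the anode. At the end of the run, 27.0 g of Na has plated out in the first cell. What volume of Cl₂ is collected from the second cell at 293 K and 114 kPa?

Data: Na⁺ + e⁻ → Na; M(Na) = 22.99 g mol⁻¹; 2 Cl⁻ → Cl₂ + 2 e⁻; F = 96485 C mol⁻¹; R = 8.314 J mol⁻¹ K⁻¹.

n(Na) = 27.0 / 22.99 = 1.174 mol, so n(e⁻) = 1 × 1.174 = 1.174 mol.
The cells are in series, so the same 1.174 mol of electrons passes through the second cell.
2 Cl⁻ → Cl₂ + 2 e⁻ — 2 mol e⁻ per mol Cl₂, so n(Cl₂) = 1.174/2 = 0.5872 mol.
V = nRT/P = (0.5872 × 8.314 × 293) / (114 × 10³) = 0.0125 m³ = 12.5 L.

12.5 L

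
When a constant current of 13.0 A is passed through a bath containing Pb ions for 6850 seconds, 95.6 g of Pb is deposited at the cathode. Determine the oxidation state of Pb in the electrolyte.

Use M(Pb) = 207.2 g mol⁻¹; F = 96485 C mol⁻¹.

+2

Q = I·t = 13.00 A × 6850.0 s = 89050 C, so n(e⁻) = 89050/96485 = 0.9229 mol.
n(Pb) deposited = 95.6 / 207.2 = 0.4614 mol.
Electrons per atom = n(e⁻)/n(Pb) = 0.9229 / 0.4614 = 2.00 ≈ 2, so the ion is Pb²⁺.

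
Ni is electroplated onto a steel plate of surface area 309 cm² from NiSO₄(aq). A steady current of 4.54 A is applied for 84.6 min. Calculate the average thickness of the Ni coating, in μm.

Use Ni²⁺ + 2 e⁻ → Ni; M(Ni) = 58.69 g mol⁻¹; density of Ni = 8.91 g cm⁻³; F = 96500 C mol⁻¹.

Q = I·t = 4.540 × 5076.0 = 23050 C; n(e⁻) = 0.2388 mol.
n(Ni) = n(e⁻)/2 = 0.1194 mol, so m = 0.1194 × 58.69 = 7.008 g.
Volume = m/ρ = 7.008 / 8.91 = 0.7865 cm³.
Thickness = V/A = 0.7865 / 309 = 0.00255 cm = 25.5 μm.

25.5 μm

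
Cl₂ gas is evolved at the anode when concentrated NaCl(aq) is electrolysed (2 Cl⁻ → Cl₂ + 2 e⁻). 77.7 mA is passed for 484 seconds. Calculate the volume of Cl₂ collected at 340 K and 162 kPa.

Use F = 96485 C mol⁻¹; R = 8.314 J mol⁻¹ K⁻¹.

0.00340 L

Q = I·t = 0.07770 A × 484.00 s = 37.61 C.
n(e⁻) = Q/F = 37.61 / 96485 = 0.0003898 mol.
2 electrons are transferred per Cl₂ molecule, so n(Cl₂) = 0.0003898 / 2 = 0.0001949 mol.
V = nRT/P = (0.0001949 × 8.314 × 340) / (162 × 10³ Pa) = 3.40 × 10⁻⁶ m³ = 0.00340 L.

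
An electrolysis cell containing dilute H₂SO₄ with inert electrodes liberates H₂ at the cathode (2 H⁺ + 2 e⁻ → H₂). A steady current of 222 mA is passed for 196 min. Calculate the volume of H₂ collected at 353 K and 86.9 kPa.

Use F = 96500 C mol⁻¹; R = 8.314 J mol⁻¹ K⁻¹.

Q = I·t = 0.2220 A × 11760 s = 2611 C.
n(e⁻) = Q/F = 2611 / 96500 = 0.02705 mol.
2 electrons are transferred per H₂ molecule, so n(H₂) = 0.02705 / 2 = 0.01353 mol.
V = nRT/P = (0.01353 × 8.314 × 353) / (86.9 × 10³ Pa) = 4.57 × 10⁻⁴ m³ = 0.457 L.

0.457 L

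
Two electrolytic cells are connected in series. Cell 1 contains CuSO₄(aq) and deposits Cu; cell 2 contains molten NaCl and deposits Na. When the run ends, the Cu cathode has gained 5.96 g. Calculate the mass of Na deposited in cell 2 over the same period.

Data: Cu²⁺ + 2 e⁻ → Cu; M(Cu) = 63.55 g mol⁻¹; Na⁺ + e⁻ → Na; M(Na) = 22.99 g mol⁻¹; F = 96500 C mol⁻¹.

4.31 g

n(Cu) = 5.96 / 63.55 = 0.09378 mol.
Since Cu²⁺ + 2 e⁻ → Cu, n(e⁻) passed = 2 × 0.09378 = 0.1876 mol.
Cells in series carry the same charge, so the same 0.1876 mol of electrons passes through cell 2.
Na⁺ + e⁻ → Na, so n(Na) = 0.1876 / 1 = 0.1876 mol.
m(Na) = 0.1876 × 22.99 = 4.31 g.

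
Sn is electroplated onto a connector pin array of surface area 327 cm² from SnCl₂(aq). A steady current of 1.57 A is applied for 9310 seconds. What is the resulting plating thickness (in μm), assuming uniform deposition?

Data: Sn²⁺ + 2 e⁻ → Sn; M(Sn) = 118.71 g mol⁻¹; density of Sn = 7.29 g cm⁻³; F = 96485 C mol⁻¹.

37.7 μm

Q = I·t = 1.570 × 9310.0 = 14620 C; n(e⁻) = 0.1515 mol.
n(Sn) = n(e⁻)/2 = 0.07575 mol, so m = 0.07575 × 118.71 = 8.992 g.
Volume = m/ρ = 8.992 / 7.29 = 1.233 cm³.
Thickness = V/A = 1.233 / 327 = 0.00377 cm = 37.7 μm.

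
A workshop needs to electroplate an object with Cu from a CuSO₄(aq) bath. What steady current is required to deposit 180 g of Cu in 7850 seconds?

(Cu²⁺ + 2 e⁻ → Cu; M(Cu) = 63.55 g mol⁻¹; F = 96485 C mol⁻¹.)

69.6 A

n(Cu) = 180 / 63.55 = 2.832 mol.
n(e⁻) = 2 × 2.832 = 5.665 mol.
Q = n(e⁻)·F = 5.665 × 96485 = 546600 C.
I = Q/t = 546600 / 7850.0 s = 69.6 A.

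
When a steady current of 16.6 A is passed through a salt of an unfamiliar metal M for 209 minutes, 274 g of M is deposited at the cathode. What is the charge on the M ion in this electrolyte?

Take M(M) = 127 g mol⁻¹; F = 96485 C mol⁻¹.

Q = I·t = 16.60 A × 12540 s = 208200 C, so n(e⁻) = 208200/96485 = 2.157 mol.
n(M) deposited = 274 / 127 = 2.157 mol.
Electrons per atom = n(e⁻)/n(M) = 2.157 / 2.157 = 1.00 ≈ 1, so the ion is M⁺.

+1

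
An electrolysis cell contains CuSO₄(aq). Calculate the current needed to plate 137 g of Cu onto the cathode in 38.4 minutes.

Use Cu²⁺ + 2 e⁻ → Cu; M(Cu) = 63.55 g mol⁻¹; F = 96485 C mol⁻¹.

181 A

n(Cu) = 137 / 63.55 = 2.156 mol.
n(e⁻) = 2 × 2.156 = 4.312 mol.
Q = n(e⁻)·F = 4.312 × 96485 = 416000 C.
I = Q/t = 416000 / 2304.0 s = 181 A.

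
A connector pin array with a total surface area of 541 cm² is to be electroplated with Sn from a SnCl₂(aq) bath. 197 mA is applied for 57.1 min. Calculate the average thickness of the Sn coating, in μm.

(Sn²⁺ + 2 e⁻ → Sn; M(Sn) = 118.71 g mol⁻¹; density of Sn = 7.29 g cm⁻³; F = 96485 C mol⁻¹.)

1.05 μm

Q = I·t = 0.1970 × 3426.0 = 674.9 C; n(e⁻) = 0.006995 mol.
n(Sn) = n(e⁻)/2 = 0.003498 mol, so m = 0.003498 × 118.71 = 0.4152 g.
Volume = m/ρ = 0.4152 / 7.29 = 0.05695 cm³.
Thickness = V/A = 0.05695 / 541 = 1.05 × 10⁻⁴ cm = 1.05 μm.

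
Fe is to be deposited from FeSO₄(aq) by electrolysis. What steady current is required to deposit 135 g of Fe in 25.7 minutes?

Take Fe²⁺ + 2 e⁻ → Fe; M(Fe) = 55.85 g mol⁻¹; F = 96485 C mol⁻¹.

n(Fe) = 135 / 55.85 = 2.417 mol.
n(e⁻) = 2 × 2.417 = 4.834 mol.
Q = n(e⁻)·F = 4.834 × 96485 = 466400 C.
I = Q/t = 466400 / 1542.0 s = 302 A.

302 A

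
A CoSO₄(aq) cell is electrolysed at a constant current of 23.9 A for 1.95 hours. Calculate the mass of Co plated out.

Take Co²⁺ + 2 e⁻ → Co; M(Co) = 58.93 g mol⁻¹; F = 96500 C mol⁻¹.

51.2 g

Q = I·t = 23.90 A × 7020.0 s = 167800 C.
n(e⁻) = Q/F = 167800 / 96500 = 1.739 mol.
Co²⁺ + 2 e⁻ → Co, so n(Co) = n(e⁻)/2 = 0.8693 mol.
m = n·M = 0.8693 × 58.93 = 51.2 g.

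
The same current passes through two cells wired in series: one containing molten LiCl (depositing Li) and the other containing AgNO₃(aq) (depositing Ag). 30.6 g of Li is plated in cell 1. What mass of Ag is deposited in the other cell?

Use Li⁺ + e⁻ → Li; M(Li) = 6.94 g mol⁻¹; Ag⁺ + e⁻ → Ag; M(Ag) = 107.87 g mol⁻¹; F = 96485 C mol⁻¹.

n(Li) = 30.6 / 6.94 = 4.409 mol.
Since Li⁺ + e⁻ → Li, n(e⁻) passed = 1 × 4.409 = 4.409 mol.
Cells in series carry the same charge, so the same 4.409 mol of electrons passes through cell 2.
Ag⁺ + e⁻ → Ag, so n(Ag) = 4.409 / 1 = 4.409 mol.
m(Ag) = 4.409 × 107.87 = 476 g.

476 g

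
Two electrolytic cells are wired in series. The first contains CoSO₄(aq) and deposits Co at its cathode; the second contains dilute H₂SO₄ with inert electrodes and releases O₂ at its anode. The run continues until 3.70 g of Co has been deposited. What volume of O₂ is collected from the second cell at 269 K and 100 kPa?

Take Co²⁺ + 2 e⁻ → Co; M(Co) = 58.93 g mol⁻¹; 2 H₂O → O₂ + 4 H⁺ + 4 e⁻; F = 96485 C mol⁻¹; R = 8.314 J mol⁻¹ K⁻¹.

0.702 L

n(Co) = 3.70 / 58.93 = 0.06279 mol, so n(e⁻) = 2 × 0.06279 = 0.1256 mol.
The cells are in series, so the same 0.1256 mol of electrons passes through the second cell.
2 H₂O → O₂ + 4 H⁺ + 4 e⁻ — 4 mol e⁻ per mol O₂, so n(O₂) = 0.1256/4 = 0.03139 mol.
V = nRT/P = (0.03139 × 8.314 × 269) / (100 × 10³) = 7.02 × 10⁻⁴ m³ = 0.702 L.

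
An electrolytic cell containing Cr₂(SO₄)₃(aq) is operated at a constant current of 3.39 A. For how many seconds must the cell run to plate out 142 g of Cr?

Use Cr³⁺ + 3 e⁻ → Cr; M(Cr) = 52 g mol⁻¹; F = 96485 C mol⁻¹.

n(Cr) = m/M = 142 / 52 = 2.731 mol.
Each Cr atom requires 3 electrons, so n(e⁻) = 3 × 2.731 = 8.192 mol.
Q = n(e⁻)·F = 8.192 × 96485 = 790400 C.
t = Q/I = 790400 / 3.390 A = 233200 s.

2.33 × 10⁵ s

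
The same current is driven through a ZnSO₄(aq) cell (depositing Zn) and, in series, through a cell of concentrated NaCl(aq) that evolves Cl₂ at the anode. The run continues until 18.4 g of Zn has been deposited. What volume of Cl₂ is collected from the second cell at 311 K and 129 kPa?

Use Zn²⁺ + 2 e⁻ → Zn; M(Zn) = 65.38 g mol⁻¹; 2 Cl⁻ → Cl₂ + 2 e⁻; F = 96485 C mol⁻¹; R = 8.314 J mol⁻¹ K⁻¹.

5.64 L

n(Zn) = 18.4 / 65.38 = 0.2814 mol, so n(e⁻) = 2 × 0.2814 = 0.5629 mol.
The cells are in series, so the same 0.5629 mol of electrons passes through the second cell.
2 Cl⁻ → Cl₂ + 2 e⁻ — 2 mol e⁻ per mol Cl₂, so n(Cl₂) = 0.5629/2 = 0.2814 mol.
V = nRT/P = (0.2814 × 8.314 × 311) / (129 × 10³) = 0.00564 m³ = 5.64 L.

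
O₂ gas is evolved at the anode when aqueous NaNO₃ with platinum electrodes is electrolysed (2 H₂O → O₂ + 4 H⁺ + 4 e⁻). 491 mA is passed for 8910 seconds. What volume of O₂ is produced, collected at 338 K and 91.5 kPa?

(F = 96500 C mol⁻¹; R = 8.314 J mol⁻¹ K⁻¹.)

0.348 L

Q = I·t = 0.4910 A × 8910.0 s = 4375 C.
n(e⁻) = Q/F = 4375 / 96500 = 0.04533 mol.
4 electrons are transferred per O₂ molecule, so n(O₂) = 0.04533 / 4 = 0.01133 mol.
V = nRT/P = (0.01133 × 8.314 × 338) / (91.5 × 10³ Pa) = 3.48 × 10⁻⁴ m³ = 0.348 L.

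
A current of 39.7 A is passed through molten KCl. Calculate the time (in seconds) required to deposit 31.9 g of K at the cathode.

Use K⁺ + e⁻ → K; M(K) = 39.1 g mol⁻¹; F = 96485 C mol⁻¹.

1980 s

n(K) = m/M = 31.9 / 39.1 = 0.8159 mol.
Each K atom requires 1 electron, so n(e⁻) = 1 × 0.8159 = 0.8159 mol.
Q = n(e⁻)·F = 0.8159 × 96485 = 78720 C.
t = Q/I = 78720 / 39.70 A = 1983 s.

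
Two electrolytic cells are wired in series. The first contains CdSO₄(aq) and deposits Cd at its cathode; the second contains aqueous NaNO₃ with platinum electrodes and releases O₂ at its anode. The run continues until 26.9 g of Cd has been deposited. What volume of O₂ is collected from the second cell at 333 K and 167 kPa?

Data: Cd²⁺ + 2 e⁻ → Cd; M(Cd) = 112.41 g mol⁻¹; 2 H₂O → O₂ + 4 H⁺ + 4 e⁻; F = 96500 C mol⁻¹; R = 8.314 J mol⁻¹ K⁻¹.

1.98 L

n(Cd) = 26.9 / 112.41 = 0.2393 mol, so n(e⁻) = 2 × 0.2393 = 0.4786 mol.
The cells are in series, so the same 0.4786 mol of electrons passes through the second cell.
2 H₂O → O₂ + 4 H⁺ + 4 e⁻ — 4 mol e⁻ per mol O₂, so n(O₂) = 0.4786/4 = 0.1197 mol.
V = nRT/P = (0.1197 × 8.314 × 333) / (167 × 10³) = 0.00198 m³ = 1.98 L.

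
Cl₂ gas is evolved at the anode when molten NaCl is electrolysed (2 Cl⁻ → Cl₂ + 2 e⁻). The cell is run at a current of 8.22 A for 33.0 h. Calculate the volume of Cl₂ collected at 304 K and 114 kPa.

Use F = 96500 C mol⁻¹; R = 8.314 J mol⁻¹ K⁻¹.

Q = I·t = 8.220 A × 118800 s = 976500 C.
n(e⁻) = Q/F = 976500 / 96500 = 10.12 mol.
2 electrons are transferred per Cl₂ molecule, so n(Cl₂) = 10.12 / 2 = 5.060 mol.
V = nRT/P = (5.060 × 8.314 × 304) / (114 × 10³ Pa) = 0.112 m³ = 112 L.

112 L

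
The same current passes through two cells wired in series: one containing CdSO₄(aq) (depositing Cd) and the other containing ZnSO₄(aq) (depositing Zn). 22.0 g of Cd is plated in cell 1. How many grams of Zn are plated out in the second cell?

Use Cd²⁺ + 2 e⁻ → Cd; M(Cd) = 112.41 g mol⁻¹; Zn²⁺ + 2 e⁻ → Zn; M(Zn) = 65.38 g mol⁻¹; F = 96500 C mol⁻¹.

12.8 g

n(Cd) = 22.0 / 112.41 = 0.1957 mol.
Since Cd²⁺ + 2 e⁻ → Cd, n(e⁻) passed = 2 × 0.1957 = 0.3914 mol.
Cells in series carry the same charge, so the same 0.3914 mol of electrons passes through cell 2.
Zn²⁺ + 2 e⁻ → Zn, so n(Zn) = 0.3914 / 2 = 0.1957 mol.
m(Zn) = 0.1957 × 65.38 = 12.8 g.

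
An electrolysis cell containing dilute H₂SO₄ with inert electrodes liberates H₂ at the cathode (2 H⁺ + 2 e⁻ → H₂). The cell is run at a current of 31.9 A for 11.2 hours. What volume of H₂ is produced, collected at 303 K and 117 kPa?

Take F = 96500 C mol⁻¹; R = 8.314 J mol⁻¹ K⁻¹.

Q = I·t = 31.90 A × 40320 s = 1286000 C.
n(e⁻) = Q/F = 1286000 / 96500 = 13.33 mol.
2 electrons are transferred per H₂ molecule, so n(H₂) = 13.33 / 2 = 6.664 mol.
V = nRT/P = (6.664 × 8.314 × 303) / (117 × 10³ Pa) = 0.143 m³ = 143 L.

143 L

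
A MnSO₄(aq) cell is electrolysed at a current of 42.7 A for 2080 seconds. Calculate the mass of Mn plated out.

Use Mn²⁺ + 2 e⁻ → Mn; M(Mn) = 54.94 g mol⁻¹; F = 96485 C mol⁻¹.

Q = I·t = 42.70 A × 2080.0 s = 88820 C.
n(e⁻) = Q/F = 88820 / 96485 = 0.9205 mol.
Mn²⁺ + 2 e⁻ → Mn, so n(Mn) = n(e⁻)/2 = 0.4603 mol.
m = n·M = 0.4603 × 54.94 = 25.3 g.

25.3 g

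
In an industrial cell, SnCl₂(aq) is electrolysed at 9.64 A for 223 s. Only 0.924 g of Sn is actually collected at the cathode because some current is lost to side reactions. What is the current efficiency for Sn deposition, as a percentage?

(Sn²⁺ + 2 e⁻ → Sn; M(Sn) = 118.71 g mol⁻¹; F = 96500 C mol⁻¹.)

Q = I·t = 9.640 × 223.00 = 2150 C; n(e⁻) = 2150/96500 = 0.02228 mol.
Theoretical n(Sn) = n(e⁻)/2 = 0.01114 mol, i.e. m_theo = 0.01114 × 118.71 = 1.322 g.
Efficiency = m_actual / m_theo = 0.924 / 1.322 = 69.9 %.

69.9 %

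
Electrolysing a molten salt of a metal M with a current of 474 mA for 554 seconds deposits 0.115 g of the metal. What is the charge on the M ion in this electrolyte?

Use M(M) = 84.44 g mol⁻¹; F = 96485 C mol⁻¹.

Q = I·t = 0.4740 A × 554.00 s = 262.6 C, so n(e⁻) = 262.6/96485 = 0.002722 mol.
n(M) deposited = 0.115 / 84.44 = 0.001362 mol.
Electrons per atom = n(e⁻)/n(M) = 0.002722 / 0.001362 = 2.00 ≈ 2, so the ion is M²⁺.

+2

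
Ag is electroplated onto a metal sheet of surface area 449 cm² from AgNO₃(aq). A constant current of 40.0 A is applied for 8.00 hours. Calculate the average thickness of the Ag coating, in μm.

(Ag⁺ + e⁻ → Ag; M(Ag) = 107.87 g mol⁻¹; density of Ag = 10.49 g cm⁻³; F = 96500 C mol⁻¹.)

Q = I·t = 40.00 × 28800 = 1152000 C; n(e⁻) = 11.94 mol.
n(Ag) = n(e⁻)/1 = 11.94 mol, so m = 11.94 × 107.87 = 1288 g.
Volume = m/ρ = 1288 / 10.49 = 122.8 cm³.
Thickness = V/A = 122.8 / 449 = 0.273 cm = 2730 μm.

2730 μm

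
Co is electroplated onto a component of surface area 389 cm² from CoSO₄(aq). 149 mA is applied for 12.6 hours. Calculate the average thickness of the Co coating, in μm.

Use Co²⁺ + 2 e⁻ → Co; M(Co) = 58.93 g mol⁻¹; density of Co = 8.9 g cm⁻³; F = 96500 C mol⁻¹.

5.96 μm

Q = I·t = 0.1490 × 45360 = 6759 C; n(e⁻) = 0.07004 mol.
n(Co) = n(e⁻)/2 = 0.03502 mol, so m = 0.03502 × 58.93 = 2.064 g.
Volume = m/ρ = 2.064 / 8.9 = 0.2319 cm³.
Thickness = V/A = 0.2319 / 389 = 5.96 × 10⁻⁴ cm = 5.96 μm.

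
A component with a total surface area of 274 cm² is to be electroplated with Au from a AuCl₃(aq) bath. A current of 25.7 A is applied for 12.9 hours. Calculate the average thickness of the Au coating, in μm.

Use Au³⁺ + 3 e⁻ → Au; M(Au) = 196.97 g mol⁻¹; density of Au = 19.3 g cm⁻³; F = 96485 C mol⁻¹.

Q = I·t = 25.70 × 46440 = 1194000 C; n(e⁻) = 12.37 mol.
n(Au) = n(e⁻)/3 = 4.123 mol, so m = 4.123 × 196.97 = 812.2 g.
Volume = m/ρ = 812.2 / 19.3 = 42.08 cm³.
Thickness = V/A = 42.08 / 274 = 0.154 cm = 1540 μm.

1540 μm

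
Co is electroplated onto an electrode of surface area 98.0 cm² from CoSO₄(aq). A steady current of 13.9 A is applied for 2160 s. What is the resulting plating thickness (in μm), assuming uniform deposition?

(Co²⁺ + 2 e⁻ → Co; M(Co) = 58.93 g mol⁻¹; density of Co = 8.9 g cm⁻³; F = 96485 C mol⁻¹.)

105 μm

Q = I·t = 13.90 × 2160.0 = 30020 C; n(e⁻) = 0.3112 mol.
n(Co) = n(e⁻)/2 = 0.1556 mol, so m = 0.1556 × 58.93 = 9.169 g.
Volume = m/ρ = 9.169 / 8.9 = 1.030 cm³.
Thickness = V/A = 1.030 / 98.0 = 0.0105 cm = 105 μm.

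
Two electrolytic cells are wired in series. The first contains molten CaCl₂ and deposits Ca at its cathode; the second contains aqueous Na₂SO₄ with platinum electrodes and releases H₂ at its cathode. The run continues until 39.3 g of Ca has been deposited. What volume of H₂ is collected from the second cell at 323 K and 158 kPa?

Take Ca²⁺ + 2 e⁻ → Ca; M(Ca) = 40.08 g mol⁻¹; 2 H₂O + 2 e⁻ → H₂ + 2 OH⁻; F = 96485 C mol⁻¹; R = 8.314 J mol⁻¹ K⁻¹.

n(Ca) = 39.3 / 40.08 = 0.9805 mol, so n(e⁻) = 2 × 0.9805 = 1.961 mol.
The cells are in series, so the same 1.961 mol of electrons passes through the second cell.
2 H₂O + 2 e⁻ → H₂ + 2 OH⁻ — 2 mol e⁻ per mol H₂, so n(H₂) = 1.961/2 = 0.9805 mol.
V = nRT/P = (0.9805 × 8.314 × 323) / (158 × 10³) = 0.0167 m³ = 16.7 L.

16.7 L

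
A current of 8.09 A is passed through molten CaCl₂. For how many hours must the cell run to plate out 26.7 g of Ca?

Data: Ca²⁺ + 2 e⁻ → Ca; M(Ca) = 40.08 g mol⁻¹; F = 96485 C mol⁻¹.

n(Ca) = m/M = 26.7 / 40.08 = 0.6662 mol.
Each Ca atom requires 2 electrons, so n(e⁻) = 2 × 0.6662 = 1.332 mol.
Q = n(e⁻)·F = 1.332 × 96485 = 128600 C.
t = Q/I = 128600 / 8.090 A = 15890 s = 4.41 h.

4.41 h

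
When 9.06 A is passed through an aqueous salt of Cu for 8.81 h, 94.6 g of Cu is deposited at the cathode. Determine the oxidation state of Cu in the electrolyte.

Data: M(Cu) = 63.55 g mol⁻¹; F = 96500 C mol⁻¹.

+2

Q = I·t = 9.060 A × 31716 s = 287300 C, so n(e⁻) = 287300/96500 = 2.978 mol.
n(Cu) deposited = 94.6 / 63.55 = 1.489 mol.
Electrons per atom = n(e⁻)/n(Cu) = 2.978 / 1.489 = 2.00 ≈ 2, so the ion is Cu²⁺.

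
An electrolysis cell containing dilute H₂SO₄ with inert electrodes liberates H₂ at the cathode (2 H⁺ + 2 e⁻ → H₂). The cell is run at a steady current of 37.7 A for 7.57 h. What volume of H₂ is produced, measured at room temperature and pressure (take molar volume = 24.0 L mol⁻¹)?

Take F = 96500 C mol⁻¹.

Q = I·t = 37.70 A × 27252 s = 1027000 C.
n(e⁻) = Q/F = 1027000 / 96500 = 10.65 mol.
2 electrons are transferred per H₂ molecule, so n(H₂) = 10.65 / 2 = 5.323 mol.
V = n × V_m = 5.323 × 24.0 = 128 L.

128 L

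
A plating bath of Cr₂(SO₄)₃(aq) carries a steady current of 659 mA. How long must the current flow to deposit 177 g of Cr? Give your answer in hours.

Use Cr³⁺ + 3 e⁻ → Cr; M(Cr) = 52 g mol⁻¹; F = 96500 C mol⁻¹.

415 h

n(Cr) = m/M = 177 / 52 = 3.404 mol.
Each Cr atom requires 3 electrons, so n(e⁻) = 3 × 3.404 = 10.21 mol.
Q = n(e⁻)·F = 10.21 × 96500 = 985400 C.
t = Q/I = 985400 / 0.6590 A = 1495000 s = 415 h.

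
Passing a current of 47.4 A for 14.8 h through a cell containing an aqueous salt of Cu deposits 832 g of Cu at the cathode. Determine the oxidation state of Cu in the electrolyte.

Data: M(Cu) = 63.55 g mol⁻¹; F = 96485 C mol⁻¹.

+2

Q = I·t = 47.40 A × 53280 s = 2525000 C, so n(e⁻) = 2525000/96485 = 26.17 mol.
n(Cu) deposited = 832 / 63.55 = 13.09 mol.
Electrons per atom = n(e⁻)/n(Cu) = 26.17 / 13.09 = 2.00 ≈ 2, so the ion is Cu²⁺.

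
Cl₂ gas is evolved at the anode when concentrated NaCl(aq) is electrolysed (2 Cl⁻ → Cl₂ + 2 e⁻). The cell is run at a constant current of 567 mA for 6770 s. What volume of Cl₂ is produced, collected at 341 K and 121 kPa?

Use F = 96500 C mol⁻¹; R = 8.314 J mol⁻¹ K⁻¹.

Q = I·t = 0.5670 A × 6770.0 s = 3839 C.
n(e⁻) = Q/F = 3839 / 96500 = 0.03978 mol.
2 electrons are transferred per Cl₂ molecule, so n(Cl₂) = 0.03978 / 2 = 0.01989 mol.
V = nRT/P = (0.01989 × 8.314 × 341) / (121 × 10³ Pa) = 4.66 × 10⁻⁴ m³ = 0.466 L.

0.466 L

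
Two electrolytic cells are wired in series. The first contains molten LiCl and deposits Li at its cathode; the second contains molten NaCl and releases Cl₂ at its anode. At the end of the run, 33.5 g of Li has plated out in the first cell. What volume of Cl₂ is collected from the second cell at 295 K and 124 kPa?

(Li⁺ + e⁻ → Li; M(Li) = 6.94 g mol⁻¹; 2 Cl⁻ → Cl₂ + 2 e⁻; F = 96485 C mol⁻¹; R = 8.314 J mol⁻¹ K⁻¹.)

47.7 L

n(Li) = 33.5 / 6.94 = 4.827 mol, so n(e⁻) = 1 × 4.827 = 4.827 mol.
The cells are in series, so the same 4.827 mol of electrons passes through the second cell.
2 Cl⁻ → Cl₂ + 2 e⁻ — 2 mol e⁻ per mol Cl₂, so n(Cl₂) = 4.827/2 = 2.414 mol.
V = nRT/P = (2.414 × 8.314 × 295) / (124 × 10³) = 0.0477 m³ = 47.7 L.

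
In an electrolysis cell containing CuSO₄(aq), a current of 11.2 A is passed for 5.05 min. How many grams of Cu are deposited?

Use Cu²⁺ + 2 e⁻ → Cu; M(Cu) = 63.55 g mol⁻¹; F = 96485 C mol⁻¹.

Q = I·t = 11.20 A × 303.00 s = 3394 C.
n(e⁻) = Q/F = 3394 / 96485 = 0.03517 mol.
Cu²⁺ + 2 e⁻ → Cu, so n(Cu) = n(e⁻)/2 = 0.01759 mol.
m = n·M = 0.01759 × 63.55 = 1.12 g.

1.12 g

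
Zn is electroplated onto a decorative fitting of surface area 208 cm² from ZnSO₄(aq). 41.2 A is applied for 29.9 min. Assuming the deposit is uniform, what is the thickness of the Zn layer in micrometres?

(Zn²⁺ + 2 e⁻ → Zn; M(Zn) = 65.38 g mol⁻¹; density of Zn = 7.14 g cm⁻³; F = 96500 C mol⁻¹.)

Q = I·t = 41.20 × 1794.0 = 73910 C; n(e⁻) = 0.7659 mol.
n(Zn) = n(e⁻)/2 = 0.3830 mol, so m = 0.3830 × 65.38 = 25.04 g.
Volume = m/ρ = 25.04 / 7.14 = 3.507 cm³.
Thickness = V/A = 3.507 / 208 = 0.0169 cm = 169 μm.

169 μm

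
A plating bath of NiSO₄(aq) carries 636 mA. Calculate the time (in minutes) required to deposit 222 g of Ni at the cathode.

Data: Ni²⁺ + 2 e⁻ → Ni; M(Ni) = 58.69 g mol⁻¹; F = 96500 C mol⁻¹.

n(Ni) = m/M = 222 / 58.69 = 3.783 mol.
Each Ni atom requires 2 electrons, so n(e⁻) = 2 × 3.783 = 7.565 mol.
Q = n(e⁻)·F = 7.565 × 96500 = 730000 C.
t = Q/I = 730000 / 0.6360 A = 1148000 s = 19100 min.

19100 min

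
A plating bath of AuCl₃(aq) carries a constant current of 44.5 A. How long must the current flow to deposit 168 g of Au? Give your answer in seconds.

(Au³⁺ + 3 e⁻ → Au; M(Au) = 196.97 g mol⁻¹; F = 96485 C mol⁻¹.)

5550 s

n(Au) = m/M = 168 / 196.97 = 0.8529 mol.
Each Au atom requires 3 electrons, so n(e⁻) = 3 × 0.8529 = 2.559 mol.
Q = n(e⁻)·F = 2.559 × 96485 = 246900 C.
t = Q/I = 246900 / 44.50 A = 5548 s.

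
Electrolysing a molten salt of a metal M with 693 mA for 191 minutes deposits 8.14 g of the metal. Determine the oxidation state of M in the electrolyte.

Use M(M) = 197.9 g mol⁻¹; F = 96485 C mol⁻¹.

+2

Q = I·t = 0.6930 A × 11460 s = 7942 C, so n(e⁻) = 7942/96485 = 0.08231 mol.
n(M) deposited = 8.14 / 197.9 = 0.04113 mol.
Electrons per atom = n(e⁻)/n(M) = 0.08231 / 0.04113 = 2.00 ≈ 2, so the ion is M²⁺.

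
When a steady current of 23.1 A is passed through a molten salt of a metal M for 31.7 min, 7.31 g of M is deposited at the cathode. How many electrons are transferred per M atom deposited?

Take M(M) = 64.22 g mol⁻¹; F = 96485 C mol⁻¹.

Q = I·t = 23.10 A × 1902.0 s = 43940 C, so n(e⁻) = 43940/96485 = 0.4554 mol.
n(M) deposited = 7.31 / 64.22 = 0.1138 mol.
Electrons per atom = n(e⁻)/n(M) = 0.4554 / 0.1138 = 4.00 ≈ 4, so the ion is M⁴⁺.

4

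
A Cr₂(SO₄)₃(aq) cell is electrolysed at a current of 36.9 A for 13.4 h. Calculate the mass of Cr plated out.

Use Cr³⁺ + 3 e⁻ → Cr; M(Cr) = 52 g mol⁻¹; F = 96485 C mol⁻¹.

320 g

Q = I·t = 36.90 A × 48240 s = 1780000 C.
n(e⁻) = Q/F = 1780000 / 96485 = 18.45 mol.
Cr³⁺ + 3 e⁻ → Cr, so n(Cr) = n(e⁻)/3 = 6.150 mol.
m = n·M = 6.150 × 52 = 320 g.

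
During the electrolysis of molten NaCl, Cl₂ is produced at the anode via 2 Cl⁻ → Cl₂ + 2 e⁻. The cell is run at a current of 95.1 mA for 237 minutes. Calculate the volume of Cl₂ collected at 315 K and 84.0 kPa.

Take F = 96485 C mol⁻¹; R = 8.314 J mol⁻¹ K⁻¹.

0.218 L

Q = I·t = 0.09510 A × 14220 s = 1352 C.
n(e⁻) = Q/F = 1352 / 96485 = 0.01402 mol.
2 electrons are transferred per Cl₂ molecule, so n(Cl₂) = 0.01402 / 2 = 0.007008 mol.
V = nRT/P = (0.007008 × 8.314 × 315) / (84.0 × 10³ Pa) = 2.18 × 10⁻⁴ m³ = 0.218 L.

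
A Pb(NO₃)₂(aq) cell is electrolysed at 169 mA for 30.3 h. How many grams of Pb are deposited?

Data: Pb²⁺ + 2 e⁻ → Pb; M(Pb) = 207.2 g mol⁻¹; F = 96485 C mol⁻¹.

19.8 g

Q = I·t = 0.1690 A × 109080 s = 18430 C.
n(e⁻) = Q/F = 18430 / 96485 = 0.1911 mol.
Pb²⁺ + 2 e⁻ → Pb, so n(Pb) = n(e⁻)/2 = 0.09553 mol.
m = n·M = 0.09553 × 207.2 = 19.8 g.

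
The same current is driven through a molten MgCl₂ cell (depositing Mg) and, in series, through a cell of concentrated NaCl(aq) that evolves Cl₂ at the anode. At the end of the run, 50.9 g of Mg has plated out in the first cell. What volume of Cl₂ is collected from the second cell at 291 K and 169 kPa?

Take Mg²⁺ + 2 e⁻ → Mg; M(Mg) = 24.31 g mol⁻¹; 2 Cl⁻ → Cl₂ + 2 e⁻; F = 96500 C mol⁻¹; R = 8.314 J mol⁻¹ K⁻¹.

30.0 L

n(Mg) = 50.9 / 24.31 = 2.094 mol, so n(e⁻) = 2 × 2.094 = 4.188 mol.
The cells are in series, so the same 4.188 mol of electrons passes through the second cell.
2 Cl⁻ → Cl₂ + 2 e⁻ — 2 mol e⁻ per mol Cl₂, so n(Cl₂) = 4.188/2 = 2.094 mol.
V = nRT/P = (2.094 × 8.314 × 291) / (169 × 10³) = 0.0300 m³ = 30.0 L.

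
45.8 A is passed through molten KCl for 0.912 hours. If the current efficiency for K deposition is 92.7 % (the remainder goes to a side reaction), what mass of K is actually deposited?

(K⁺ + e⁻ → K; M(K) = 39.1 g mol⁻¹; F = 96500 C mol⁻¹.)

Q = I·t = 45.80 × 3283.2 = 150400 C.
n(e⁻) = 150400/96500 = 1.558 mol; theoretically n(K) = 1.558/1 = 1.558 mol, m_theo = 60.93 g.
At 92.7 % efficiency, m_actual = 0.927 × 60.93 = 56.5 g.

56.5 g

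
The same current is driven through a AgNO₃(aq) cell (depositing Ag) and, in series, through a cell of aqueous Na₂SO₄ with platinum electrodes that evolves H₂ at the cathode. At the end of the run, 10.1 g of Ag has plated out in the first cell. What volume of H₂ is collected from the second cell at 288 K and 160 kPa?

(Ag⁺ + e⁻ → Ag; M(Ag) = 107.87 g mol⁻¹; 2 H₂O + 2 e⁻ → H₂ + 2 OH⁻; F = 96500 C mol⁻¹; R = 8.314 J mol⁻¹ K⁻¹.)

n(Ag) = 10.1 / 107.87 = 0.09363 mol, so n(e⁻) = 1 × 0.09363 = 0.09363 mol.
The cells are in series, so the same 0.09363 mol of electrons passes through the second cell.
2 H₂O + 2 e⁻ → H₂ + 2 OH⁻ — 2 mol e⁻ per mol H₂, so n(H₂) = 0.09363/2 = 0.04682 mol.
V = nRT/P = (0.04682 × 8.314 × 288) / (160 × 10³) = 7.01 × 10⁻⁴ m³ = 0.701 L.

0.701 L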